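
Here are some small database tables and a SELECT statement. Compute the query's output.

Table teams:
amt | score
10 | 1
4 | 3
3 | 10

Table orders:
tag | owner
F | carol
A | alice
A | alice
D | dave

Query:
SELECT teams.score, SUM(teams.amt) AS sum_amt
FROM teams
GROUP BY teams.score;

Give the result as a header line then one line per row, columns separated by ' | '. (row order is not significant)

== RESULT ==
teams.score | sum_amt
1 | 10
3 | 4
10 | 3

Derivation:
After GROUP BY (3 rows):
teams.score | sum_amt
1 | 10
3 | 4
10 | 3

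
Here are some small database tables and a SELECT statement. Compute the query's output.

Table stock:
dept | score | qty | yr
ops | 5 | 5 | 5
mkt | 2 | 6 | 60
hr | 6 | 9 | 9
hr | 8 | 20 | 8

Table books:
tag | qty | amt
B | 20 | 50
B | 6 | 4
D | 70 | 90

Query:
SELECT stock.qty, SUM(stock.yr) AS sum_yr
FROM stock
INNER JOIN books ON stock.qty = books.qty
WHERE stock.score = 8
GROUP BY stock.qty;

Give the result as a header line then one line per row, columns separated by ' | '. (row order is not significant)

== RESULT ==
stock.qty | sum_yr
20 | 8

Derivation:
After JOIN books (2 rows):
stock.dept | stock.score | stock.qty | stock.yr | books.tag | books.qty | books.amt
mkt | 2 | 6 | 60 | B | 6 | 4
hr | 8 | 20 | 8 | B | 20 | 50
After WHERE (1 rows):
stock.dept | stock.score | stock.qty | stock.yr | books.tag | books.qty | books.amt
hr | 8 | 20 | 8 | B | 20 | 50
After GROUP BY (1 rows):
stock.qty | sum_yr
20 | 8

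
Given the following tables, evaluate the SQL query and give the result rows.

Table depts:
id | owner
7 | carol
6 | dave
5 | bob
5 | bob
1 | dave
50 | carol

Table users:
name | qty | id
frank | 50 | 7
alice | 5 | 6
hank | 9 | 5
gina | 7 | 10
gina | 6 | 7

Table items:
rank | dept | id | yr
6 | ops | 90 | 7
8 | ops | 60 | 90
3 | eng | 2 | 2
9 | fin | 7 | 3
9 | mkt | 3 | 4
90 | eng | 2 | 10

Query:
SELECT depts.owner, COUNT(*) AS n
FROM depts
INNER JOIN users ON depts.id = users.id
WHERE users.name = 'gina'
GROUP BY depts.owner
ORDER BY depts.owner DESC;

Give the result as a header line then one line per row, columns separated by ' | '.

== RESULT ==
depts.owner | n
carol | 1

Derivation:
After JOIN users (5 rows):
depts.id | depts.owner | users.name | users.qty | users.id
7 | carol | frank | 50 | 7
7 | carol | gina | 6 | 7
6 | dave | alice | 5 | 6
5 | bob | hank | 9 | 5
5 | bob | hank | 9 | 5
After WHERE (1 rows):
depts.id | depts.owner | users.name | users.qty | users.id
7 | carol | gina | 6 | 7
After GROUP BY (1 rows):
depts.owner | n
carol | 1
After ORDER BY (1 rows):
depts.owner | n
carol | 1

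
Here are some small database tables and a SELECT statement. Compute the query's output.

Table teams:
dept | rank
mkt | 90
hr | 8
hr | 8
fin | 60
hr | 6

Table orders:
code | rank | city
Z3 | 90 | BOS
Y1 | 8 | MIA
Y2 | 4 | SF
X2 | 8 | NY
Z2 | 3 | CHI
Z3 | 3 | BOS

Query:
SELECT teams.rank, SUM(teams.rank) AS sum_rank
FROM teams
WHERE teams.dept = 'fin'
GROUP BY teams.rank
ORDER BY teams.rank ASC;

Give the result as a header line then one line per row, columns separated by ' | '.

== RESULT ==
teams.rank | sum_rank
60 | 60

Derivation:
After WHERE (1 rows):
teams.dept | teams.rank
fin | 60
After GROUP BY (1 rows):
teams.rank | sum_rank
60 | 60
After ORDER BY (1 rows):
teams.rank | sum_rank
60 | 60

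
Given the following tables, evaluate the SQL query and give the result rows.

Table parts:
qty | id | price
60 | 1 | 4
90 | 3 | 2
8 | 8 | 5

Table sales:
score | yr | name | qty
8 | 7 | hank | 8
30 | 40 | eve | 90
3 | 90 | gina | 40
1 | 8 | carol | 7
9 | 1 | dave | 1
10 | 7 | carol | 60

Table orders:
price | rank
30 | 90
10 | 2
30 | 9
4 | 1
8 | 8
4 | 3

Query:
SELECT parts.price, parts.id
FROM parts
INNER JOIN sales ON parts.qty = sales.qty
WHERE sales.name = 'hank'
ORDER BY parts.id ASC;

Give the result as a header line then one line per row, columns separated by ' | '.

== RESULT ==
parts.price | parts.id
5 | 8

Derivation:
After JOIN sales (3 rows):
parts.qty | parts.id | parts.price | sales.score | sales.yr | sales.name | sales.qty
60 | 1 | 4 | 10 | 7 | carol | 60
90 | 3 | 2 | 30 | 40 | eve | 90
8 | 8 | 5 | 8 | 7 | hank | 8
After WHERE (1 rows):
parts.qty | parts.id | parts.price | sales.score | sales.yr | sales.name | sales.qty
8 | 8 | 5 | 8 | 7 | hank | 8
After SELECT (1 rows):
parts.price | parts.id
5 | 8
After ORDER BY (1 rows):
parts.price | parts.id
5 | 8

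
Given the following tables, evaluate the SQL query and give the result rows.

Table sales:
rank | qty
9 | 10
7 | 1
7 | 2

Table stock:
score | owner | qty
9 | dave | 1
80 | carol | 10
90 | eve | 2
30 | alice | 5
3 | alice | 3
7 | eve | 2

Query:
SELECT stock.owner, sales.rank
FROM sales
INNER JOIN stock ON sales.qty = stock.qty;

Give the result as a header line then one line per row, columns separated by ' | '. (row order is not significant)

== RESULT ==
stock.owner | sales.rank
carol | 9
dave | 7
eve | 7
eve | 7

Derivation:
After JOIN stock (4 rows):
sales.rank | sales.qty | stock.score | stock.owner | stock.qty
9 | 10 | 80 | carol | 10
7 | 1 | 9 | dave | 1
7 | 2 | 90 | eve | 2
7 | 2 | 7 | eve | 2
After SELECT (4 rows):
stock.owner | sales.rank
carol | 9
dave | 7
eve | 7
eve | 7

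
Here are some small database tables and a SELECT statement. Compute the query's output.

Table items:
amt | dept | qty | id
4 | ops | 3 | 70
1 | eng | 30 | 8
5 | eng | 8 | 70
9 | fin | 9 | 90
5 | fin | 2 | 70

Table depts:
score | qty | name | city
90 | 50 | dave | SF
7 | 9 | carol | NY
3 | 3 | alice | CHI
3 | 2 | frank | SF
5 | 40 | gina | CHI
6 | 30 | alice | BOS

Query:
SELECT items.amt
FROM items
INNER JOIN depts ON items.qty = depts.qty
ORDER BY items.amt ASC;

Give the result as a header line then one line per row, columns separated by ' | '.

After JOIN depts (4 rows):
items.amt | items.dept | items.qty | items.id | depts.score | depts.qty | depts.name | depts.city
4 | ops | 3 | 70 | 3 | 3 | alice | CHI
1 | eng | 30 | 8 | 6 | 30 | alice | BOS
9 | fin | 9 | 90 | 7 | 9 | carol | NY
5 | fin | 2 | 70 | 3 | 2 | frank | SF
After SELECT (4 rows):
items.amt
4
1
9
5
After ORDER BY (4 rows):
items.amt
1
4
5
9

== RESULT ==
items.amt
1
4
5
9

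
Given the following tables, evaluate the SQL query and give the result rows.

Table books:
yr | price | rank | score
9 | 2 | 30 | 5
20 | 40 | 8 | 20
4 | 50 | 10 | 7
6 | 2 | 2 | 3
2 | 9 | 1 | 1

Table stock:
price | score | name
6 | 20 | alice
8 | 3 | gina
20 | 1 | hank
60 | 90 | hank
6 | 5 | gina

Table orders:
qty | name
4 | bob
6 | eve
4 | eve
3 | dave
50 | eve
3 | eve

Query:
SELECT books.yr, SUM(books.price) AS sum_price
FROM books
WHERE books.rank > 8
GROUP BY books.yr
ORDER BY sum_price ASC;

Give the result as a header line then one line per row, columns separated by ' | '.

After WHERE (2 rows):
books.yr | books.price | books.rank | books.score
9 | 2 | 30 | 5
4 | 50 | 10 | 7
After GROUP BY (2 rows):
books.yr | sum_price
9 | 2
4 | 50
After ORDER BY (2 rows):
books.yr | sum_price
9 | 2
4 | 50

== RESULT ==
books.yr | sum_price
9 | 2
4 | 50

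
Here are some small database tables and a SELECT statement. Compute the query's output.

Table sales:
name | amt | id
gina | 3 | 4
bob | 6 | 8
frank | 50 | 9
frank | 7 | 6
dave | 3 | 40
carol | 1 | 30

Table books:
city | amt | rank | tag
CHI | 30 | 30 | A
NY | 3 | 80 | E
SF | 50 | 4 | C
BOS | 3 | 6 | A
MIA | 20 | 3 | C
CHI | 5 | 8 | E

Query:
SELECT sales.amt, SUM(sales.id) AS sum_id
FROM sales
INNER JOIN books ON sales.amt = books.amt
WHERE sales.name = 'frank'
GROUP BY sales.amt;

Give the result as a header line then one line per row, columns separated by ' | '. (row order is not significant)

== RESULT ==
sales.amt | sum_id
50 | 9

Derivation:
After JOIN books (5 rows):
sales.name | sales.amt | sales.id | books.city | books.amt | books.rank | books.tag
gina | 3 | 4 | NY | 3 | 80 | E
gina | 3 | 4 | BOS | 3 | 6 | A
frank | 50 | 9 | SF | 50 | 4 | C
dave | 3 | 40 | NY | 3 | 80 | E
dave | 3 | 40 | BOS | 3 | 6 | A
After WHERE (1 rows):
sales.name | sales.amt | sales.id | books.city | books.amt | books.rank | books.tag
frank | 50 | 9 | SF | 50 | 4 | C
After GROUP BY (1 rows):
sales.amt | sum_id
50 | 9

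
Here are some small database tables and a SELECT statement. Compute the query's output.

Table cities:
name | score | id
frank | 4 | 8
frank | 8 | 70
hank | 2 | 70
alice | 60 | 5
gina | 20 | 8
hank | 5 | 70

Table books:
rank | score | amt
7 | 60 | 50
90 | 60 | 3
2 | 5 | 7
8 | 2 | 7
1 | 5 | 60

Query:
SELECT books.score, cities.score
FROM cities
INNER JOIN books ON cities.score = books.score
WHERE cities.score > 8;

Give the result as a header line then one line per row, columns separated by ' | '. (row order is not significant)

== RESULT ==
books.score | cities.score
60 | 60
60 | 60

Derivation:
After JOIN books (5 rows):
cities.name | cities.score | cities.id | books.rank | books.score | books.amt
hank | 2 | 70 | 8 | 2 | 7
alice | 60 | 5 | 7 | 60 | 50
alice | 60 | 5 | 90 | 60 | 3
hank | 5 | 70 | 2 | 5 | 7
hank | 5 | 70 | 1 | 5 | 60
After WHERE (2 rows):
cities.name | cities.score | cities.id | books.rank | books.score | books.amt
alice | 60 | 5 | 7 | 60 | 50
alice | 60 | 5 | 90 | 60 | 3
After SELECT (2 rows):
books.score | cities.score
60 | 60
60 | 60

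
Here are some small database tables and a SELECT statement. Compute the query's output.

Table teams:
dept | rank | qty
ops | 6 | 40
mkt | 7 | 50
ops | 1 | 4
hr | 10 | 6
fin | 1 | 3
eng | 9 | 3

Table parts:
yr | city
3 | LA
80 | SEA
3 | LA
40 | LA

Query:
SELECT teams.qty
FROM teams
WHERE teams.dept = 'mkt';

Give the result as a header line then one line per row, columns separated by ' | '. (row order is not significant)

== RESULT ==
teams.qty
50

Derivation:
After WHERE (1 rows):
teams.dept | teams.rank | teams.qty
mkt | 7 | 50
After SELECT (1 rows):
teams.qty
50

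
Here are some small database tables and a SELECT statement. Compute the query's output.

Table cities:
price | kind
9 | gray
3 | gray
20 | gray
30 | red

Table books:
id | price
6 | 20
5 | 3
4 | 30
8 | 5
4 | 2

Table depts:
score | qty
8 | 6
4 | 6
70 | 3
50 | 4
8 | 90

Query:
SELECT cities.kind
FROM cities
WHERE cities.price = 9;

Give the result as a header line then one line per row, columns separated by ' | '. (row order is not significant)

After WHERE (1 rows):
cities.price | cities.kind
9 | gray
After SELECT (1 rows):
cities.kind
gray

== RESULT ==
cities.kind
gray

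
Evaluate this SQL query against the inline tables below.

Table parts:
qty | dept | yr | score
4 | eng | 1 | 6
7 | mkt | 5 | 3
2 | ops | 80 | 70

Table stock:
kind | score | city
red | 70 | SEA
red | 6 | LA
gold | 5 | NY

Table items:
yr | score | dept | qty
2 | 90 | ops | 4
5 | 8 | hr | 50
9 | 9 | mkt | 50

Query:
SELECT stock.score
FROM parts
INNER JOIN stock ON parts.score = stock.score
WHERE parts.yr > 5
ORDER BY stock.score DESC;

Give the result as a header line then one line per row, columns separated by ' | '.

== RESULT ==
stock.score
70

Derivation:
After JOIN stock (2 rows):
parts.qty | parts.dept | parts.yr | parts.score | stock.kind | stock.score | stock.city
4 | eng | 1 | 6 | red | 6 | LA
2 | ops | 80 | 70 | red | 70 | SEA
After WHERE (1 rows):
parts.qty | parts.dept | parts.yr | parts.score | stock.kind | stock.score | stock.city
2 | ops | 80 | 70 | red | 70 | SEA
After SELECT (1 rows):
stock.score
70
After ORDER BY (1 rows):
stock.score
70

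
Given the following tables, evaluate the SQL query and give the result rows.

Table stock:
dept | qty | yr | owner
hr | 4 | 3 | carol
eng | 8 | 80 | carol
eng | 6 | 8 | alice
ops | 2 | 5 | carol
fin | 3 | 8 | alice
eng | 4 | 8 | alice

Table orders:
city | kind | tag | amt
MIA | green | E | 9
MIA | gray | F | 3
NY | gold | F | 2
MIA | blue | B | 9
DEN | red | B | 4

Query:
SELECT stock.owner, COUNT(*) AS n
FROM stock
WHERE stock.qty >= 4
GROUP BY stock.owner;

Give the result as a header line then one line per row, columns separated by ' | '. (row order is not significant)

After WHERE (4 rows):
stock.dept | stock.qty | stock.yr | stock.owner
hr | 4 | 3 | carol
eng | 8 | 80 | carol
eng | 6 | 8 | alice
eng | 4 | 8 | alice
After GROUP BY (2 rows):
stock.owner | n
carol | 2
alice | 2

== RESULT ==
stock.owner | n
carol | 2
alice | 2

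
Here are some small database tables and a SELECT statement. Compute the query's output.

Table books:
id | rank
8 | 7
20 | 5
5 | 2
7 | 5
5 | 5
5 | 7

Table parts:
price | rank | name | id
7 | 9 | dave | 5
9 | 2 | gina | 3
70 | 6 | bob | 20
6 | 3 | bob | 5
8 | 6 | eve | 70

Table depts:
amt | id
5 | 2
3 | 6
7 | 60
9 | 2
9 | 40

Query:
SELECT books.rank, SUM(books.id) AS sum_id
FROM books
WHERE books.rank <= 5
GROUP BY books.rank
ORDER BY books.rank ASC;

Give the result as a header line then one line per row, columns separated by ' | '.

== RESULT ==
books.rank | sum_id
2 | 5
5 | 32

Derivation:
After WHERE (4 rows):
books.id | books.rank
20 | 5
5 | 2
7 | 5
5 | 5
After GROUP BY (2 rows):
books.rank | sum_id
5 | 32
2 | 5
After ORDER BY (2 rows):
books.rank | sum_id
2 | 5
5 | 32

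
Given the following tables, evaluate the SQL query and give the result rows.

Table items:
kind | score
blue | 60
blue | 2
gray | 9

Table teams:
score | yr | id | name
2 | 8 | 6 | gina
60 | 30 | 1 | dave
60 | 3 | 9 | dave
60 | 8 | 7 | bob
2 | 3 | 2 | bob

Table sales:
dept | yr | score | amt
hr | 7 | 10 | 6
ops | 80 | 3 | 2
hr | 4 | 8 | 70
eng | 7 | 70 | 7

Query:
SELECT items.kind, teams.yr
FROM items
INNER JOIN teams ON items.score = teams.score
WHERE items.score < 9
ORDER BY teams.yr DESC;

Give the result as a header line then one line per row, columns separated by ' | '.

After JOIN teams (5 rows):
items.kind | items.score | teams.score | teams.yr | teams.id | teams.name
blue | 60 | 60 | 30 | 1 | dave
blue | 60 | 60 | 3 | 9 | dave
blue | 60 | 60 | 8 | 7 | bob
blue | 2 | 2 | 8 | 6 | gina
blue | 2 | 2 | 3 | 2 | bob
After WHERE (2 rows):
items.kind | items.score | teams.score | teams.yr | teams.id | teams.name
blue | 2 | 2 | 8 | 6 | gina
blue | 2 | 2 | 3 | 2 | bob
After SELECT (2 rows):
items.kind | teams.yr
blue | 8
blue | 3
After ORDER BY (2 rows):
items.kind | teams.yr
blue | 8
blue | 3

== RESULT ==
items.kind | teams.yr
blue | 8
blue | 3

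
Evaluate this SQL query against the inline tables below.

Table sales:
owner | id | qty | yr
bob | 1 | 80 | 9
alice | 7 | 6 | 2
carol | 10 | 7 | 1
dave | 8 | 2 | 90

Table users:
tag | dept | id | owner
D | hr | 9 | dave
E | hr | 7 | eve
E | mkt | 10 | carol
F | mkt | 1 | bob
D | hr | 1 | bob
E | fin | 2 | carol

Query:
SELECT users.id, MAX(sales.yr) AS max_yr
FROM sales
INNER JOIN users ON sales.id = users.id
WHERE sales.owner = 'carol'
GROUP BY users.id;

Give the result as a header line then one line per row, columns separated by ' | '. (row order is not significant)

After JOIN users (4 rows):
sales.owner | sales.id | sales.qty | sales.yr | users.tag | users.dept | users.id | users.owner
bob | 1 | 80 | 9 | F | mkt | 1 | bob
bob | 1 | 80 | 9 | D | hr | 1 | bob
alice | 7 | 6 | 2 | E | hr | 7 | eve
carol | 10 | 7 | 1 | E | mkt | 10 | carol
After WHERE (1 rows):
sales.owner | sales.id | sales.qty | sales.yr | users.tag | users.dept | users.id | users.owner
carol | 10 | 7 | 1 | E | mkt | 10 | carol
After GROUP BY (1 rows):
users.id | max_yr
10 | 1

== RESULT ==
users.id | max_yr
10 | 1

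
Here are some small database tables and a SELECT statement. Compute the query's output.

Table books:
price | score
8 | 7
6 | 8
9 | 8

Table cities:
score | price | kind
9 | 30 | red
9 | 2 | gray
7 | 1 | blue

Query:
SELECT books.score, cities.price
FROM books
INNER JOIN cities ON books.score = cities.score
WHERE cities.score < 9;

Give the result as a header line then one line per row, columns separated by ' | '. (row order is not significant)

== RESULT ==
books.score | cities.price
7 | 1

Derivation:
After JOIN cities (1 rows):
books.price | books.score | cities.score | cities.price | cities.kind
8 | 7 | 7 | 1 | blue
After WHERE (1 rows):
books.price | books.score | cities.score | cities.price | cities.kind
8 | 7 | 7 | 1 | blue
After SELECT (1 rows):
books.score | cities.price
7 | 1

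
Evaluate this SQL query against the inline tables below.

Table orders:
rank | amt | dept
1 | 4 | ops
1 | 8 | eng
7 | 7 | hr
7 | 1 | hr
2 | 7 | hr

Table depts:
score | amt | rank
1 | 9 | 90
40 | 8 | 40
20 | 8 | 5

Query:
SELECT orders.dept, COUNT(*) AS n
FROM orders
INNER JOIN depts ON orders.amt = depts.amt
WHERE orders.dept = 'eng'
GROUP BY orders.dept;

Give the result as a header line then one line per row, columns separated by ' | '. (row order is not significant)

After JOIN depts (2 rows):
orders.rank | orders.amt | orders.dept | depts.score | depts.amt | depts.rank
1 | 8 | eng | 40 | 8 | 40
1 | 8 | eng | 20 | 8 | 5
After WHERE (2 rows):
orders.rank | orders.amt | orders.dept | depts.score | depts.amt | depts.rank
1 | 8 | eng | 40 | 8 | 40
1 | 8 | eng | 20 | 8 | 5
After GROUP BY (1 rows):
orders.dept | n
eng | 2

== RESULT ==
orders.dept | n
eng | 2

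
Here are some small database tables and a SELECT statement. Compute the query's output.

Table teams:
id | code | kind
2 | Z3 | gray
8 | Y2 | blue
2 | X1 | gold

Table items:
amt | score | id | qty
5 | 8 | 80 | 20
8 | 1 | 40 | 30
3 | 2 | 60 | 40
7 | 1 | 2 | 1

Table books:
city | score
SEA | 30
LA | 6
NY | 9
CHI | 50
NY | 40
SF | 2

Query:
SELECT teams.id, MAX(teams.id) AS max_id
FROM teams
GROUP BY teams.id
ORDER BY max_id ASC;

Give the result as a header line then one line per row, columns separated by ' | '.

== RESULT ==
teams.id | max_id
2 | 2
8 | 8

Derivation:
After GROUP BY (2 rows):
teams.id | max_id
2 | 2
8 | 8
After ORDER BY (2 rows):
teams.id | max_id
2 | 2
8 | 8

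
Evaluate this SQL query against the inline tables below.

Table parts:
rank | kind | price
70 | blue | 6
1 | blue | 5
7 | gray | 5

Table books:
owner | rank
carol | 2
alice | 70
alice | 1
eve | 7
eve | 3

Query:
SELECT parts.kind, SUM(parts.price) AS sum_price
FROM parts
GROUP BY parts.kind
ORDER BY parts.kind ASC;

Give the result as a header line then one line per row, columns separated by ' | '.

After GROUP BY (2 rows):
parts.kind | sum_price
blue | 11
gray | 5
After ORDER BY (2 rows):
parts.kind | sum_price
blue | 11
gray | 5

== RESULT ==
parts.kind | sum_price
blue | 11
gray | 5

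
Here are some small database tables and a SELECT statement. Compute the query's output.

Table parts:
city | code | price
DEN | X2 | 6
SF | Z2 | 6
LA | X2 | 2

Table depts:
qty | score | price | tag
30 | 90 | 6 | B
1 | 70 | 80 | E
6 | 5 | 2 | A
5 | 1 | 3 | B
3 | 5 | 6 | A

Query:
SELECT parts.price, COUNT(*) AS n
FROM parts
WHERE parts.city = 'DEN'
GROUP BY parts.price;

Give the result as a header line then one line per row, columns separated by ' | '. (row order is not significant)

After WHERE (1 rows):
parts.city | parts.code | parts.price
DEN | X2 | 6
After GROUP BY (1 rows):
parts.price | n
6 | 1

== RESULT ==
parts.price | n
6 | 1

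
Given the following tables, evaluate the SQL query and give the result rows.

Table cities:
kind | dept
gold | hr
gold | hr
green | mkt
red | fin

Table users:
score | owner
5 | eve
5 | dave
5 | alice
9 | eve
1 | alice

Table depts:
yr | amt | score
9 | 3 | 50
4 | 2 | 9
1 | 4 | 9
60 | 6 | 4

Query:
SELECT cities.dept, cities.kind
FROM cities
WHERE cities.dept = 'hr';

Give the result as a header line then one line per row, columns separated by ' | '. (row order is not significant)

== RESULT ==
cities.dept | cities.kind
hr | gold
hr | gold

Derivation:
After WHERE (2 rows):
cities.kind | cities.dept
gold | hr
gold | hr
After SELECT (2 rows):
cities.dept | cities.kind
hr | gold
hr | gold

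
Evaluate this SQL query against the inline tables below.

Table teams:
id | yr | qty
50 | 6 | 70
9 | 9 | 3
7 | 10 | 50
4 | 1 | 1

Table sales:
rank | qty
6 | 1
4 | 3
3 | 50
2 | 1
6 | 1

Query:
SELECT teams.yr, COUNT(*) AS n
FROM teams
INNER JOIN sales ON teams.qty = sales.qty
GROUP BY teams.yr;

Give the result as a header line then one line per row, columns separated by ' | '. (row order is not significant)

After JOIN sales (5 rows):
teams.id | teams.yr | teams.qty | sales.rank | sales.qty
9 | 9 | 3 | 4 | 3
7 | 10 | 50 | 3 | 50
4 | 1 | 1 | 6 | 1
4 | 1 | 1 | 2 | 1
4 | 1 | 1 | 6 | 1
After GROUP BY (3 rows):
teams.yr | n
9 | 1
10 | 1
1 | 3

== RESULT ==
teams.yr | n
9 | 1
10 | 1
1 | 3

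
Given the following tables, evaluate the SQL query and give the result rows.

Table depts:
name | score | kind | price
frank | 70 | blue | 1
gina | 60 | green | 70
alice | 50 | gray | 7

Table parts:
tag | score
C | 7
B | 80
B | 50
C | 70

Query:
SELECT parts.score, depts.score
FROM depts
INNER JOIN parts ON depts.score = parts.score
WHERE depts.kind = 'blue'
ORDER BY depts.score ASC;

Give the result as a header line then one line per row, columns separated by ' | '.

After JOIN parts (2 rows):
depts.name | depts.score | depts.kind | depts.price | parts.tag | parts.score
frank | 70 | blue | 1 | C | 70
alice | 50 | gray | 7 | B | 50
After WHERE (1 rows):
depts.name | depts.score | depts.kind | depts.price | parts.tag | parts.score
frank | 70 | blue | 1 | C | 70
After SELECT (1 rows):
parts.score | depts.score
70 | 70
After ORDER BY (1 rows):
parts.score | depts.score
70 | 70

== RESULT ==
parts.score | depts.score
70 | 70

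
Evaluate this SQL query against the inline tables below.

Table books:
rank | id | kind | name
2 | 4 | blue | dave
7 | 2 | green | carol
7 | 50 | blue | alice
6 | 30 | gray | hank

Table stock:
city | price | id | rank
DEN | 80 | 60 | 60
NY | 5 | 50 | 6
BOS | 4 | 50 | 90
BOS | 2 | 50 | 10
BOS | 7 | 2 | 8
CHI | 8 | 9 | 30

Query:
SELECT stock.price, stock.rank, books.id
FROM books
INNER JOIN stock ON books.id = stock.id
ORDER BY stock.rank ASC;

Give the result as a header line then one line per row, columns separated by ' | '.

After JOIN stock (4 rows):
books.rank | books.id | books.kind | books.name | stock.city | stock.price | stock.id | stock.rank
7 | 2 | green | carol | BOS | 7 | 2 | 8
7 | 50 | blue | alice | NY | 5 | 50 | 6
7 | 50 | blue | alice | BOS | 4 | 50 | 90
7 | 50 | blue | alice | BOS | 2 | 50 | 10
After SELECT (4 rows):
stock.price | stock.rank | books.id
7 | 8 | 2
5 | 6 | 50
4 | 90 | 50
2 | 10 | 50
After ORDER BY (4 rows):
stock.price | stock.rank | books.id
5 | 6 | 50
7 | 8 | 2
2 | 10 | 50
4 | 90 | 50

== RESULT ==
stock.price | stock.rank | books.id
5 | 6 | 50
7 | 8 | 2
2 | 10 | 50
4 | 90 | 50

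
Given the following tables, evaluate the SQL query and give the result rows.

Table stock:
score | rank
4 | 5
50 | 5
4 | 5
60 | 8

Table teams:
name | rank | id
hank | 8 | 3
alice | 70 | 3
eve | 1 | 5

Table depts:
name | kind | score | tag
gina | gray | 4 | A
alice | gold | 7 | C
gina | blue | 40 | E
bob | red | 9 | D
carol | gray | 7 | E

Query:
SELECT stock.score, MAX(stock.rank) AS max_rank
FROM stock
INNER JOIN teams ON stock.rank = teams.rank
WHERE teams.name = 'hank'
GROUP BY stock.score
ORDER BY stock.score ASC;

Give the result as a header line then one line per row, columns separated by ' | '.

After JOIN teams (1 rows):
stock.score | stock.rank | teams.name | teams.rank | teams.id
60 | 8 | hank | 8 | 3
After WHERE (1 rows):
stock.score | stock.rank | teams.name | teams.rank | teams.id
60 | 8 | hank | 8 | 3
After GROUP BY (1 rows):
stock.score | max_rank
60 | 8
After ORDER BY (1 rows):
stock.score | max_rank
60 | 8

== RESULT ==
stock.score | max_rank
60 | 8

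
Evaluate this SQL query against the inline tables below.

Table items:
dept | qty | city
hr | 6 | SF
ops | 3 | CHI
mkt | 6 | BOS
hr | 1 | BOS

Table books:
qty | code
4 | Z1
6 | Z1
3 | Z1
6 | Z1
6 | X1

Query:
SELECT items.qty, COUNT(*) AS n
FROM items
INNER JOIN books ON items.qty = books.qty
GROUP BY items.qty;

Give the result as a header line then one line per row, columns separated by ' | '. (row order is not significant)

After JOIN books (7 rows):
items.dept | items.qty | items.city | books.qty | books.code
hr | 6 | SF | 6 | Z1
hr | 6 | SF | 6 | Z1
hr | 6 | SF | 6 | X1
ops | 3 | CHI | 3 | Z1
mkt | 6 | BOS | 6 | Z1
mkt | 6 | BOS | 6 | Z1
mkt | 6 | BOS | 6 | X1
After GROUP BY (2 rows):
items.qty | n
6 | 6
3 | 1

== RESULT ==
items.qty | n
6 | 6
3 | 1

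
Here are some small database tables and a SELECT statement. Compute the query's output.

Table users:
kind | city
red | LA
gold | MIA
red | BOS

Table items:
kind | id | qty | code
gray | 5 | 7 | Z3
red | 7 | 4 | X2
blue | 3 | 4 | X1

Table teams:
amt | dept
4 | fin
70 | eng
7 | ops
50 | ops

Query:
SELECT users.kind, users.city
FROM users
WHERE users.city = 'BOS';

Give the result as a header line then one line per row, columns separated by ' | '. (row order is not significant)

== RESULT ==
users.kind | users.city
red | BOS

Derivation:
After WHERE (1 rows):
users.kind | users.city
red | BOS
After SELECT (1 rows):
users.kind | users.city
red | BOS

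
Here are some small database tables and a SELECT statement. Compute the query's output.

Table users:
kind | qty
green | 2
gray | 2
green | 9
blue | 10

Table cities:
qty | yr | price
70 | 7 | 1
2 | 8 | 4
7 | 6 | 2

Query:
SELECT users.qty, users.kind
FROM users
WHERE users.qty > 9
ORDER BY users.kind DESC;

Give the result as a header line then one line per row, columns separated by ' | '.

== RESULT ==
users.qty | users.kind
10 | blue

Derivation:
After WHERE (1 rows):
users.kind | users.qty
blue | 10
After SELECT (1 rows):
users.qty | users.kind
10 | blue
After ORDER BY (1 rows):
users.qty | users.kind
10 | blue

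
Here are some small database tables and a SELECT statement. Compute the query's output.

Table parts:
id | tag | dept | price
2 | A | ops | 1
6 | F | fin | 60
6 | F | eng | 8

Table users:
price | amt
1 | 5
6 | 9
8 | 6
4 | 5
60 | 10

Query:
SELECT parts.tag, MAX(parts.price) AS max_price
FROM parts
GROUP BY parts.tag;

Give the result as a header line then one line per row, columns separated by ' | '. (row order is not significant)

After GROUP BY (2 rows):
parts.tag | max_price
A | 1
F | 60

== RESULT ==
parts.tag | max_price
A | 1
F | 60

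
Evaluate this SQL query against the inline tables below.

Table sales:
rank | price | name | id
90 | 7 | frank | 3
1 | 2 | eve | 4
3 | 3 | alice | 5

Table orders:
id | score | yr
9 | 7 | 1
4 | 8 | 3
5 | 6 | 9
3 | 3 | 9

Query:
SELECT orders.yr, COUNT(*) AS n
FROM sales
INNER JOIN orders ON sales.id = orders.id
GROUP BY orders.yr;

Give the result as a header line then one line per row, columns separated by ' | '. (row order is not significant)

After JOIN orders (3 rows):
sales.rank | sales.price | sales.name | sales.id | orders.id | orders.score | orders.yr
90 | 7 | frank | 3 | 3 | 3 | 9
1 | 2 | eve | 4 | 4 | 8 | 3
3 | 3 | alice | 5 | 5 | 6 | 9
After GROUP BY (2 rows):
orders.yr | n
9 | 2
3 | 1

== RESULT ==
orders.yr | n
9 | 2
3 | 1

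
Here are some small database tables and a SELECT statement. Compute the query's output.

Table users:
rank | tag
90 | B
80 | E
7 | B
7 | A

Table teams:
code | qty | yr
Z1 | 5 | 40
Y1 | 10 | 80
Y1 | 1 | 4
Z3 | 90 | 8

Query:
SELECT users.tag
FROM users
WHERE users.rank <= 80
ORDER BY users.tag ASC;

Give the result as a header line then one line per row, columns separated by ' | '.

After WHERE (3 rows):
users.rank | users.tag
80 | E
7 | B
7 | A
After SELECT (3 rows):
users.tag
E
B
A
After ORDER BY (3 rows):
users.tag
A
B
E

== RESULT ==
users.tag
A
B
E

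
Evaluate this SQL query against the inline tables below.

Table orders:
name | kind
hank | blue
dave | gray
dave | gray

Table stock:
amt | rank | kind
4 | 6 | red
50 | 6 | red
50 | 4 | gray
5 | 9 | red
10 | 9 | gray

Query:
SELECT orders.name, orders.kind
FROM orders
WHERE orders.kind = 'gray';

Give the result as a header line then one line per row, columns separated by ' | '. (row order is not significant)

After WHERE (2 rows):
orders.name | orders.kind
dave | gray
dave | gray
After SELECT (2 rows):
orders.name | orders.kind
dave | gray
dave | gray

== RESULT ==
orders.name | orders.kind
dave | gray
dave | gray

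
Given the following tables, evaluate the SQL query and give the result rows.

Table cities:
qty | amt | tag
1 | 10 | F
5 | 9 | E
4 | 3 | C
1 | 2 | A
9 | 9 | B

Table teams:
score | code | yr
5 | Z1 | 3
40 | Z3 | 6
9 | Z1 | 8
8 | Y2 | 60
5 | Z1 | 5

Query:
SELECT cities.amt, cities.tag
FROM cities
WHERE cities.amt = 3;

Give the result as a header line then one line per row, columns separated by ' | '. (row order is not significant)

After WHERE (1 rows):
cities.qty | cities.amt | cities.tag
4 | 3 | C
After SELECT (1 rows):
cities.amt | cities.tag
3 | C

== RESULT ==
cities.amt | cities.tag
3 | C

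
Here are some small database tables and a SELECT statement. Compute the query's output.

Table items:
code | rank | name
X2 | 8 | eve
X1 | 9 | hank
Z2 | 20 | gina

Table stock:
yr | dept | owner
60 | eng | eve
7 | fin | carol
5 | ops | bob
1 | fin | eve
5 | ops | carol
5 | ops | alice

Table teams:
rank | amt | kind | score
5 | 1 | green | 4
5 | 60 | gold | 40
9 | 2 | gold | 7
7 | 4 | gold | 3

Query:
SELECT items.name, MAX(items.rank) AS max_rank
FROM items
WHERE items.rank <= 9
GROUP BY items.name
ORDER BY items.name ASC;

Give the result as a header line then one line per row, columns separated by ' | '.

After WHERE (2 rows):
items.code | items.rank | items.name
X2 | 8 | eve
X1 | 9 | hank
After GROUP BY (2 rows):
items.name | max_rank
eve | 8
hank | 9
After ORDER BY (2 rows):
items.name | max_rank
eve | 8
hank | 9

== RESULT ==
items.name | max_rank
eve | 8
hank | 9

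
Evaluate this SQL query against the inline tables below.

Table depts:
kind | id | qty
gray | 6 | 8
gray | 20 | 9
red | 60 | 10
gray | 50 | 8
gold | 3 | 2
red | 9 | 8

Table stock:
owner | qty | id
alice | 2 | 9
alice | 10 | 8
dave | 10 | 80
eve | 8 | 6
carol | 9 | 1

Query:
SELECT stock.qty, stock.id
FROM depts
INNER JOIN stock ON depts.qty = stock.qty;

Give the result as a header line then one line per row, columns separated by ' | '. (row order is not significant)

== RESULT ==
stock.qty | stock.id
8 | 6
9 | 1
10 | 8
10 | 80
8 | 6
2 | 9
8 | 6

Derivation:
After JOIN stock (7 rows):
depts.kind | depts.id | depts.qty | stock.owner | stock.qty | stock.id
gray | 6 | 8 | eve | 8 | 6
gray | 20 | 9 | carol | 9 | 1
red | 60 | 10 | alice | 10 | 8
red | 60 | 10 | dave | 10 | 80
gray | 50 | 8 | eve | 8 | 6
gold | 3 | 2 | alice | 2 | 9
red | 9 | 8 | eve | 8 | 6
After SELECT (7 rows):
stock.qty | stock.id
8 | 6
9 | 1
10 | 8
10 | 80
8 | 6
2 | 9
8 | 6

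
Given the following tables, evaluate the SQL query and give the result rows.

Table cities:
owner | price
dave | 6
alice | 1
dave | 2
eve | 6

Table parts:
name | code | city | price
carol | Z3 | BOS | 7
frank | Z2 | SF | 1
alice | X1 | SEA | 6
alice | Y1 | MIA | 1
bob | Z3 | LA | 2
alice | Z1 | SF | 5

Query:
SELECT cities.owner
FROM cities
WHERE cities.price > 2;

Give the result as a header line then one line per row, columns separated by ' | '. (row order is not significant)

== RESULT ==
cities.owner
dave
eve

Derivation:
After WHERE (2 rows):
cities.owner | cities.price
dave | 6
eve | 6
After SELECT (2 rows):
cities.owner
dave
eve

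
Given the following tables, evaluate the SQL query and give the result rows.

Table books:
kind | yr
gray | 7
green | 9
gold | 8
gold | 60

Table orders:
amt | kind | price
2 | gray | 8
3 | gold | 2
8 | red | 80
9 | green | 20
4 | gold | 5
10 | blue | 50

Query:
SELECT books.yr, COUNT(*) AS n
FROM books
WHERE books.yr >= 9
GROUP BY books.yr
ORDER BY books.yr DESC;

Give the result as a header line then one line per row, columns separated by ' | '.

After WHERE (2 rows):
books.kind | books.yr
green | 9
gold | 60
After GROUP BY (2 rows):
books.yr | n
9 | 1
60 | 1
After ORDER BY (2 rows):
books.yr | n
60 | 1
9 | 1

== RESULT ==
books.yr | n
60 | 1
9 | 1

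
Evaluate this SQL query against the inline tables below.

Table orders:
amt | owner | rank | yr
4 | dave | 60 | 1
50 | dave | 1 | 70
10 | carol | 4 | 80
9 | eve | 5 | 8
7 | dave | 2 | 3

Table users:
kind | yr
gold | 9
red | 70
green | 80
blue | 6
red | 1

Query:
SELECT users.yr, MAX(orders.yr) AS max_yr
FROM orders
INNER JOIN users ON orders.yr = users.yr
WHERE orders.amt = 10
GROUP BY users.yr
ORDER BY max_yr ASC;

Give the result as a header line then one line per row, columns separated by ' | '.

After JOIN users (3 rows):
orders.amt | orders.owner | orders.rank | orders.yr | users.kind | users.yr
4 | dave | 60 | 1 | red | 1
50 | dave | 1 | 70 | red | 70
10 | carol | 4 | 80 | green | 80
After WHERE (1 rows):
orders.amt | orders.owner | orders.rank | orders.yr | users.kind | users.yr
10 | carol | 4 | 80 | green | 80
After GROUP BY (1 rows):
users.yr | max_yr
80 | 80
After ORDER BY (1 rows):
users.yr | max_yr
80 | 80

== RESULT ==
users.yr | max_yr
80 | 80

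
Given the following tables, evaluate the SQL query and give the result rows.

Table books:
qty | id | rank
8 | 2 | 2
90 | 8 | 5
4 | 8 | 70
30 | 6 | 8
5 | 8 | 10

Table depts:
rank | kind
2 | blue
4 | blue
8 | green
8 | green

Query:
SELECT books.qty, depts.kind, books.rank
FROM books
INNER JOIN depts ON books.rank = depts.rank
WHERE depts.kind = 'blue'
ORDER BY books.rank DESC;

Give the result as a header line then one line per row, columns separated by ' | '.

== RESULT ==
books.qty | depts.kind | books.rank
8 | blue | 2

Derivation:
After JOIN depts (3 rows):
books.qty | books.id | books.rank | depts.rank | depts.kind
8 | 2 | 2 | 2 | blue
30 | 6 | 8 | 8 | green
30 | 6 | 8 | 8 | green
After WHERE (1 rows):
books.qty | books.id | books.rank | depts.rank | depts.kind
8 | 2 | 2 | 2 | blue
After SELECT (1 rows):
books.qty | depts.kind | books.rank
8 | blue | 2
After ORDER BY (1 rows):
books.qty | depts.kind | books.rank
8 | blue | 2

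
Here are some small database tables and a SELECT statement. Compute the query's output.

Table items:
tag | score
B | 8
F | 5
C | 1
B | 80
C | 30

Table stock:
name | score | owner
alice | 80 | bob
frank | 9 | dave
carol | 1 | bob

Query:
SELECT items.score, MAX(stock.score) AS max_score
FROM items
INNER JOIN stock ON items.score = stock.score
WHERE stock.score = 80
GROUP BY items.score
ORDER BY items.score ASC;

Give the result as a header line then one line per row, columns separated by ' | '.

== RESULT ==
items.score | max_score
80 | 80

Derivation:
After JOIN stock (2 rows):
items.tag | items.score | stock.name | stock.score | stock.owner
C | 1 | carol | 1 | bob
B | 80 | alice | 80 | bob
After WHERE (1 rows):
items.tag | items.score | stock.name | stock.score | stock.owner
B | 80 | alice | 80 | bob
After GROUP BY (1 rows):
items.score | max_score
80 | 80
After ORDER BY (1 rows):
items.score | max_score
80 | 80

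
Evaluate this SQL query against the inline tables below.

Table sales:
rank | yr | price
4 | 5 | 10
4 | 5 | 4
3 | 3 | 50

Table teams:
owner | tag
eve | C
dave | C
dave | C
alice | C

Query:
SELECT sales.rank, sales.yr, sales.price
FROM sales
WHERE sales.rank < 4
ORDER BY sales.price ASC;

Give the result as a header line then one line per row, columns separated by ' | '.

== RESULT ==
sales.rank | sales.yr | sales.price
3 | 3 | 50

Derivation:
After WHERE (1 rows):
sales.rank | sales.yr | sales.price
3 | 3 | 50
After SELECT (1 rows):
sales.rank | sales.yr | sales.price
3 | 3 | 50
After ORDER BY (1 rows):
sales.rank | sales.yr | sales.price
3 | 3 | 50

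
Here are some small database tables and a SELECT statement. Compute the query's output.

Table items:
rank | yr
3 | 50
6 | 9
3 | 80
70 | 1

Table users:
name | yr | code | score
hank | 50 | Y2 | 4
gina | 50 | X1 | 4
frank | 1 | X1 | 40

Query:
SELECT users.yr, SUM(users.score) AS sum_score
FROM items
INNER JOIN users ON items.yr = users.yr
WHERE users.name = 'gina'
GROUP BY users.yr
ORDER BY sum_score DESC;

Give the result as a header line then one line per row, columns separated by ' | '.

After JOIN users (3 rows):
items.rank | items.yr | users.name | users.yr | users.code | users.score
3 | 50 | hank | 50 | Y2 | 4
3 | 50 | gina | 50 | X1 | 4
70 | 1 | frank | 1 | X1 | 40
After WHERE (1 rows):
items.rank | items.yr | users.name | users.yr | users.code | users.score
3 | 50 | gina | 50 | X1 | 4
After GROUP BY (1 rows):
users.yr | sum_score
50 | 4
After ORDER BY (1 rows):
users.yr | sum_score
50 | 4

== RESULT ==
users.yr | sum_score
50 | 4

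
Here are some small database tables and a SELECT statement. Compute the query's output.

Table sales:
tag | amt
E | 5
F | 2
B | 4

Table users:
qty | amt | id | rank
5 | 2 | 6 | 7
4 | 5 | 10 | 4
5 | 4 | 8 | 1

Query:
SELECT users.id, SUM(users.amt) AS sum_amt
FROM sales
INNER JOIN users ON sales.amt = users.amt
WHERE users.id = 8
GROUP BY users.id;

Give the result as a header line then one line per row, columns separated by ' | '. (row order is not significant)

After JOIN users (3 rows):
sales.tag | sales.amt | users.qty | users.amt | users.id | users.rank
E | 5 | 4 | 5 | 10 | 4
F | 2 | 5 | 2 | 6 | 7
B | 4 | 5 | 4 | 8 | 1
After WHERE (1 rows):
sales.tag | sales.amt | users.qty | users.amt | users.id | users.rank
B | 4 | 5 | 4 | 8 | 1
After GROUP BY (1 rows):
users.id | sum_amt
8 | 4

== RESULT ==
users.id | sum_amt
8 | 4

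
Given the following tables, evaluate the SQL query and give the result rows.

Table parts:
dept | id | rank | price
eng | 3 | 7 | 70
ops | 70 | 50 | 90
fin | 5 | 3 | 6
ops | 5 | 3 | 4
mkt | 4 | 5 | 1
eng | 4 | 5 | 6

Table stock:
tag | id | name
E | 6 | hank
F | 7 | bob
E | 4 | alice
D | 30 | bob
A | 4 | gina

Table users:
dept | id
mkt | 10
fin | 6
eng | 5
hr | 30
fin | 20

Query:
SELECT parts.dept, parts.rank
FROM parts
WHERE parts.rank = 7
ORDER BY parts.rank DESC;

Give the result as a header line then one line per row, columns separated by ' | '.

After WHERE (1 rows):
parts.dept | parts.id | parts.rank | parts.price
eng | 3 | 7 | 70
After SELECT (1 rows):
parts.dept | parts.rank
eng | 7
After ORDER BY (1 rows):
parts.dept | parts.rank
eng | 7

== RESULT ==
parts.dept | parts.rank
eng | 7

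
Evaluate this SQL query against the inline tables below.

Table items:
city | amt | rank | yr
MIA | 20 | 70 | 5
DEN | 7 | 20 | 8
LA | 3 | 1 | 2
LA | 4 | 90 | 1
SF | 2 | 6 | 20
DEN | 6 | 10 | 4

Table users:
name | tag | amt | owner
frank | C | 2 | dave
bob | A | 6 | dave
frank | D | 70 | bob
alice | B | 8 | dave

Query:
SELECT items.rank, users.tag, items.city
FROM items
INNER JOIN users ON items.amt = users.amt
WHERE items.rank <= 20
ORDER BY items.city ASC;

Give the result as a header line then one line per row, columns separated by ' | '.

After JOIN users (2 rows):
items.city | items.amt | items.rank | items.yr | users.name | users.tag | users.amt | users.owner
SF | 2 | 6 | 20 | frank | C | 2 | dave
DEN | 6 | 10 | 4 | bob | A | 6 | dave
After WHERE (2 rows):
items.city | items.amt | items.rank | items.yr | users.name | users.tag | users.amt | users.owner
SF | 2 | 6 | 20 | frank | C | 2 | dave
DEN | 6 | 10 | 4 | bob | A | 6 | dave
After SELECT (2 rows):
items.rank | users.tag | items.city
6 | C | SF
10 | A | DEN
After ORDER BY (2 rows):
items.rank | users.tag | items.city
10 | A | DEN
6 | C | SF

== RESULT ==
items.rank | users.tag | items.city
10 | A | DEN
6 | C | SF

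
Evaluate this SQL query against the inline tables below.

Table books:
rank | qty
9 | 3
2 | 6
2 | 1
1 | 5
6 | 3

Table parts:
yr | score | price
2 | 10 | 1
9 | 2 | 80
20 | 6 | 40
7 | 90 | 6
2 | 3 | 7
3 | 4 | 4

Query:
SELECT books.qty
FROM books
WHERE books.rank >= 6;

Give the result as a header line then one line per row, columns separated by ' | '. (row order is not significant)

After WHERE (2 rows):
books.rank | books.qty
9 | 3
6 | 3
After SELECT (2 rows):
books.qty
3
3

== RESULT ==
books.qty
3
3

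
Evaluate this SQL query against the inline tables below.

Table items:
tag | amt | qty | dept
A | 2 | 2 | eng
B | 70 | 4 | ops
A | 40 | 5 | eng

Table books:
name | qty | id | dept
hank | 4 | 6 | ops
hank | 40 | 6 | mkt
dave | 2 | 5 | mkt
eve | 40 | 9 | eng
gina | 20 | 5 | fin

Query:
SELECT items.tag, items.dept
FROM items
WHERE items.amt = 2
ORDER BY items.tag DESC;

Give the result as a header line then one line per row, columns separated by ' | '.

== RESULT ==
items.tag | items.dept
A | eng

Derivation:
After WHERE (1 rows):
items.tag | items.amt | items.qty | items.dept
A | 2 | 2 | eng
After SELECT (1 rows):
items.tag | items.dept
A | eng
After ORDER BY (1 rows):
items.tag | items.dept
A | eng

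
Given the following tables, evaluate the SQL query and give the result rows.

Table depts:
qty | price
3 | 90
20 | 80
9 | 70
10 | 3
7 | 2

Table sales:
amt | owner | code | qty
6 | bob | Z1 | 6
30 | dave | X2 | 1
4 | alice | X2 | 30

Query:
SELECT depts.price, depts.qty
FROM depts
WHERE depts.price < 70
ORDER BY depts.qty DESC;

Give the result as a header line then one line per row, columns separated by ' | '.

== RESULT ==
depts.price | depts.qty
3 | 10
2 | 7

Derivation:
After WHERE (2 rows):
depts.qty | depts.price
10 | 3
7 | 2
After SELECT (2 rows):
depts.price | depts.qty
3 | 10
2 | 7
After ORDER BY (2 rows):
depts.price | depts.qty
3 | 10
2 | 7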